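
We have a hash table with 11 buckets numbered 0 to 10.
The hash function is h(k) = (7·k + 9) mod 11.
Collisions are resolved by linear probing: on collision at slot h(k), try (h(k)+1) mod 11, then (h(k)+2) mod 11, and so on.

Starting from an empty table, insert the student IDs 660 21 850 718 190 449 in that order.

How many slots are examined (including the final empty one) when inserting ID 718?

660: h=9 → slot 9
21: h=2 → slot 2
850: h=8 → slot 8
718: h=8, probe 8,9,10 → slot 10
190: h=8, probe 8,9,10,0 → slot 0
449: h=6 → slot 6
Table: [190, _, 21, _, _, _, 449, _, 850, 660, 718]

3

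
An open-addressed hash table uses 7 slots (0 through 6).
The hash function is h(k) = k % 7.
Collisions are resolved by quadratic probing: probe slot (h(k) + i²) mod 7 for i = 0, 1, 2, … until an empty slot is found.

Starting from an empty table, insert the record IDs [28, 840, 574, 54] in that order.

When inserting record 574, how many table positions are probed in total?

3

Insert 28: h=0, slot 0 empty => index 0.
Insert 840: h=0, slot 0 occupied => index 1.
Insert 574: h=0, slots 0,1 occupied => index 4.
Insert 54: h=5, slot 5 empty => index 5.
Table: [28, 840, ∅, ∅, 574, 54, ∅]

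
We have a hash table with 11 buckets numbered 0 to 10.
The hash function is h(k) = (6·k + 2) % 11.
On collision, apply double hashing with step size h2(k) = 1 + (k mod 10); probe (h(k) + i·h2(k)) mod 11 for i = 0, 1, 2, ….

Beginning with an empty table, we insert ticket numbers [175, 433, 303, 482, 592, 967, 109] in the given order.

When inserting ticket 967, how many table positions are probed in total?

4

175 hashes to 7; slot 7 is free → place at 7.
433 hashes to 4; slot 4 is free → place at 4.
303 hashes to 5; slot 5 is free → place at 5.
482 hashes to 1; slot 1 is free → place at 1.
592 hashes to 1, h2=3; 1,4,7 taken → place at 10.
967 hashes to 7, h2=8; 7,4,1 taken → place at 9.
109 hashes to 7, h2=10; 7 taken → place at 6.
Table: [∅, 482, ∅, ∅, 433, 303, 109, 175, ∅, 967, 592]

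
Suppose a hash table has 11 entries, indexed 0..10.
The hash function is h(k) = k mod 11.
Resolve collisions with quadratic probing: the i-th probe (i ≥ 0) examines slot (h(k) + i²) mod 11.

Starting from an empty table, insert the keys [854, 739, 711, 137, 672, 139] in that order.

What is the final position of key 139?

854 hashes to 7; slot 7 is free => place at 7.
739 hashes to 2; slot 2 is free => place at 2.
711 hashes to 7; 7 taken => place at 8.
137 hashes to 5; slot 5 is free => place at 5.
672 hashes to 1; slot 1 is free => place at 1.
139 hashes to 7; 7,8 taken => place at 0.
Table: [139, 672, 739, -, -, 137, -, 854, 711, -, -]

0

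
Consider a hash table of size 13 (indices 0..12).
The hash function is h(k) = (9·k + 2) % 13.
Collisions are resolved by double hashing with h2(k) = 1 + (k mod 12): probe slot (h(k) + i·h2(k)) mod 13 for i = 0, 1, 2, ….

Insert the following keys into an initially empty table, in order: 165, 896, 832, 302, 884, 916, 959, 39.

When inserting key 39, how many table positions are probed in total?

165: h=5 → slot 5
896: h=6 → slot 6
832: h=2 → slot 2
302: h=3 → slot 3
884: h=2, h2=9, probe 2,11 → slot 11
916: h=4 → slot 4
959: h=1 → slot 1
39: h=2, h2=4, probe 2,6,10 → slot 10
Table: [_, 959, 832, 302, 916, 165, 896, _, _, _, 39, 884, _]

3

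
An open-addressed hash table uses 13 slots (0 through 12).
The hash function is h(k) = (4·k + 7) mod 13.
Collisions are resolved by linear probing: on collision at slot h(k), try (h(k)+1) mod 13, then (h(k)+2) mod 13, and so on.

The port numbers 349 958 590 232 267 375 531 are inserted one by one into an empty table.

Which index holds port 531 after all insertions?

Insert 349: h=12, slot 12 empty => index 12.
Insert 958: h=4, slot 4 empty => index 4.
Insert 590: h=1, slot 1 empty => index 1.
Insert 232: h=12, slot 12 occupied => index 0.
Insert 267: h=9, slot 9 empty => index 9.
Insert 375: h=12, slots 12,0,1 occupied => index 2.
Insert 531: h=12, slots 12,0,1,2 occupied => index 3.
Table: [232, 590, 375, 531, 958, —, —, —, —, 267, —, —, 349]

3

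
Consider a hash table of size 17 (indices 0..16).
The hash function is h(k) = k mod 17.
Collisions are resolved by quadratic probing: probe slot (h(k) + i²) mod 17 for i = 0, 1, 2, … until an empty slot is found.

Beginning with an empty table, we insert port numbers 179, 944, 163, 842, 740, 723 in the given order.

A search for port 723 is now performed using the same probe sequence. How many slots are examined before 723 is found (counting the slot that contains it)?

179: h=9 => slot 9
944: h=9, probe 9,10 => slot 10
163: h=10, probe 10,11 => slot 11
842: h=9, probe 9,10,13 => slot 13
740: h=9, probe 9,10,13,1 => slot 1
723: h=9, probe 9,10,13,1,8 => slot 8
Table: [—, 740, —, —, —, —, —, —, 723, 179, 944, 163, —, 842, —, —, —]
Lookup 723: h=9, probe 9,10,13,1,8 → found at 8.

5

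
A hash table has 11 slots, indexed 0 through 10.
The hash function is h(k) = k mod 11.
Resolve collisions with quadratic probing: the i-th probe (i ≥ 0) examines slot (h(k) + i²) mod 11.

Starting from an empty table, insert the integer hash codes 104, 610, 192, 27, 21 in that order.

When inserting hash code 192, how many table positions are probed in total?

104 hashes to 5; slot 5 is free => place at 5.
610 hashes to 5; 5 taken => place at 6.
192 hashes to 5; 5,6 taken => place at 9.
27 hashes to 5; 5,6,9 taken => place at 3.
21 hashes to 10; slot 10 is free => place at 10.
Table: [-, -, -, 27, -, 104, 610, -, -, 192, 21]

3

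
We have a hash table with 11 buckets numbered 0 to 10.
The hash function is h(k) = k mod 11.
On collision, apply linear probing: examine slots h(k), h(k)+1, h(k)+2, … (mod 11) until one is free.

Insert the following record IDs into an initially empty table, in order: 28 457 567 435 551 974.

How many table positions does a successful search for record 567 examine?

28 hashes to 6; slot 6 is free => place at 6.
457 hashes to 6; 6 taken => place at 7.
567 hashes to 6; 6,7 taken => place at 8.
435 hashes to 6; 6,7,8 taken => place at 9.
551 hashes to 1; slot 1 is free => place at 1.
974 hashes to 6; 6,7,8,9 taken => place at 10.
Table: [_, 551, _, _, _, _, 28, 457, 567, 435, 974]
Lookup 567: h=6, probe 6,7,8 → found at 8.

3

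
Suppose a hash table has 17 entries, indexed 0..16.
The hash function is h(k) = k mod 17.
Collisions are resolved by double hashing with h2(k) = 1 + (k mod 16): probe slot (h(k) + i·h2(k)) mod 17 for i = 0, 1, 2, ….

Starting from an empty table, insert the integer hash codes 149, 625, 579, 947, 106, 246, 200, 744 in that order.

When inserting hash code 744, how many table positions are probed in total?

149 hashes to 13; slot 13 is free -> place at 13.
625 hashes to 13, h2=2; 13 taken -> place at 15.
579 hashes to 1; slot 1 is free -> place at 1.
947 hashes to 12; slot 12 is free -> place at 12.
106 hashes to 4; slot 4 is free -> place at 4.
246 hashes to 8; slot 8 is free -> place at 8.
200 hashes to 13, h2=9; 13 taken -> place at 5.
744 hashes to 13, h2=9; 13,5 taken -> place at 14.
Table: [_, 579, _, _, 106, 200, _, _, 246, _, _, _, 947, 149, 744, 625, _]

3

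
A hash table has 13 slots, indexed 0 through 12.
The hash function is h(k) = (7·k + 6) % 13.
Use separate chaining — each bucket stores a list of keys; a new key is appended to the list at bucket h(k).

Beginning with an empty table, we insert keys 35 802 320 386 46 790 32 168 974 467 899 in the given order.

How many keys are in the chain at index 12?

3

Insert 35: h=4, bucket 4 empty → new chain.
Insert 802: h=4, bucket 4 nonempty → append to chain.
Insert 320: h=10, bucket 10 empty → new chain.
Insert 386: h=4, bucket 4 nonempty → append to chain.
Insert 46: h=3, bucket 3 empty → new chain.
Insert 790: h=11, bucket 11 empty → new chain.
Insert 32: h=9, bucket 9 empty → new chain.
Insert 168: h=12, bucket 12 empty → new chain.
Insert 974: h=12, bucket 12 nonempty → append to chain.
Insert 467: h=12, bucket 12 nonempty → append to chain.
Insert 899: h=7, bucket 7 empty → new chain.
Final buckets:
0: .
1: .
2: .
3: 46
4: 35 -> 802 -> 386
5: .
6: .
7: 899
8: .
9: 32
10: 320
11: 790
12: 168 -> 974 -> 467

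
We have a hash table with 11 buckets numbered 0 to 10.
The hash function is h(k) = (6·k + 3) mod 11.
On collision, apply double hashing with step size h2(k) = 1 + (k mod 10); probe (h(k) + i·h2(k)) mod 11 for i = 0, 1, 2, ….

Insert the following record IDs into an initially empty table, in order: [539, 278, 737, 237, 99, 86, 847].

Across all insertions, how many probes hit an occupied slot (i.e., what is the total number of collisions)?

539: h=3 -> slot 3
278: h=10 -> slot 10
737: h=3, h2=8, probe 3,0 -> slot 0
237: h=6 -> slot 6
99: h=3, h2=10, probe 3,2 -> slot 2
86: h=2, h2=7, probe 2,9 -> slot 9
847: h=3, h2=8, probe 3,0,8 -> slot 8
Table: [737, _, 99, 539, _, _, 237, _, 847, 86, 278]

5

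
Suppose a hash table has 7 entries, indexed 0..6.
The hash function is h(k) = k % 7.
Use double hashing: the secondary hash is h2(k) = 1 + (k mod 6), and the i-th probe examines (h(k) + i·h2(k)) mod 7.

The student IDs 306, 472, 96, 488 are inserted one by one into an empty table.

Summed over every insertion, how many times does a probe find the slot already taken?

2

306: h=5 -> slot 5
472: h=3 -> slot 3
96: h=5, h2=1, probe 5,6 -> slot 6
488: h=5, h2=3, probe 5,1 -> slot 1
Table: [., 488, ., 472, ., 306, 96]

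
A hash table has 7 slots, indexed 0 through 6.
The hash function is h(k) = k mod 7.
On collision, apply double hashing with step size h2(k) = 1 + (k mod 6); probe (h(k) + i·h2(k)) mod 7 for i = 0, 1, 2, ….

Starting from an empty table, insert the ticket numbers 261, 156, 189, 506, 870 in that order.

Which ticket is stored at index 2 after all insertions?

Insert 261: h=2, slot 2 empty → index 2.
Insert 156: h=2, h2=1, slot 2 occupied → index 3.
Insert 189: h=0, slot 0 empty → index 0.
Insert 506: h=2, h2=3, slot 2 occupied → index 5.
Insert 870: h=2, h2=1, slots 2,3 occupied → index 4.
Table: [189, ∅, 261, 156, 870, 506, ∅]

261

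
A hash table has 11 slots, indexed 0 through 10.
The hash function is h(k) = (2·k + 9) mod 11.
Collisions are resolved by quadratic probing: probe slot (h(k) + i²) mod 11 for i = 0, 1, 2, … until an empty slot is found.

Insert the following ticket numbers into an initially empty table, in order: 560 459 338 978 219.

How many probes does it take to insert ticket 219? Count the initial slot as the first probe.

560 hashes to 7; slot 7 is free → place at 7.
459 hashes to 3; slot 3 is free → place at 3.
338 hashes to 3; 3 taken → place at 4.
978 hashes to 7; 7 taken → place at 8.
219 hashes to 7; 7,8 taken → place at 0.
Table: [219, _, _, 459, 338, _, _, 560, 978, _, _]

3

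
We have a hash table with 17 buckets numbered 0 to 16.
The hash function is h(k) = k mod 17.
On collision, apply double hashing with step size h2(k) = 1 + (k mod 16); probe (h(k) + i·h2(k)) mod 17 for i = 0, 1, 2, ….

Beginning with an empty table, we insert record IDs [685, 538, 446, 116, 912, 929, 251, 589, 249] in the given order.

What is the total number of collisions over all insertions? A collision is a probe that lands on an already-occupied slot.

9

685 hashes to 5; slot 5 is free → place at 5.
538 hashes to 11; slot 11 is free → place at 11.
446 hashes to 4; slot 4 is free → place at 4.
116 hashes to 14; slot 14 is free → place at 14.
912 hashes to 11, h2=1; 11 taken → place at 12.
929 hashes to 11, h2=2; 11 taken → place at 13.
251 hashes to 13, h2=12; 13 taken → place at 8.
589 hashes to 11, h2=14; 11,8,5 taken → place at 2.
249 hashes to 11, h2=10; 11,4,14 taken → place at 7.
Table: [-, -, 589, -, 446, 685, -, 249, 251, -, -, 538, 912, 929, 116, -, -]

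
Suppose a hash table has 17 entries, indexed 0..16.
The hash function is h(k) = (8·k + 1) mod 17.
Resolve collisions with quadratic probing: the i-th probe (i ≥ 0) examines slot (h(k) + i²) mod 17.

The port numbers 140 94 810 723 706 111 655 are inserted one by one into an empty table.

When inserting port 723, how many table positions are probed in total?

140 hashes to 16; slot 16 is free => place at 16.
94 hashes to 5; slot 5 is free => place at 5.
810 hashes to 4; slot 4 is free => place at 4.
723 hashes to 5; 5 taken => place at 6.
706 hashes to 5; 5,6 taken => place at 9.
111 hashes to 5; 5,6,9 taken => place at 14.
655 hashes to 5; 5,6,9,14,4 taken => place at 13.
Table: [., ., ., ., 810, 94, 723, ., ., 706, ., ., ., 655, 111, ., 140]

2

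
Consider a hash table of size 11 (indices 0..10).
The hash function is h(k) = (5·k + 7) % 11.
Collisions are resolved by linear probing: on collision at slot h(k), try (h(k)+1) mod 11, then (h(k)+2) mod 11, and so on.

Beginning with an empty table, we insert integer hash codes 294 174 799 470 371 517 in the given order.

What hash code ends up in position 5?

371

294: h=3 -> slot 3
174: h=8 -> slot 8
799: h=9 -> slot 9
470: h=3, probe 3,4 -> slot 4
371: h=3, probe 3,4,5 -> slot 5
517: h=7 -> slot 7
Table: [., ., ., 294, 470, 371, ., 517, 174, 799, .]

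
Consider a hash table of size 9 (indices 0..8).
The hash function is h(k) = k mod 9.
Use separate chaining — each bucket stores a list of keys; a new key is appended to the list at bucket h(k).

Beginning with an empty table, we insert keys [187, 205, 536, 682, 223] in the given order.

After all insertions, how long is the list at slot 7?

187 -> bucket 7
205 -> bucket 7 (collision)
536 -> bucket 5
682 -> bucket 7 (collision)
223 -> bucket 7 (collision)
Final buckets:
0: -
1: -
2: -
3: -
4: -
5: 536
6: -
7: 187 -> 205 -> 682 -> 223
8: -

4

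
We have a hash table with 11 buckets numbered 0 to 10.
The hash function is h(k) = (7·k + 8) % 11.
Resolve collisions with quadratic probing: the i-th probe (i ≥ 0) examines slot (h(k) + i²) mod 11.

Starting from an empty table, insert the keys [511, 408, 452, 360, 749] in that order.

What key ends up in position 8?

749

511 hashes to 10; slot 10 is free -> place at 10.
408 hashes to 4; slot 4 is free -> place at 4.
452 hashes to 4; 4 taken -> place at 5.
360 hashes to 9; slot 9 is free -> place at 9.
749 hashes to 4; 4,5 taken -> place at 8.
Table: [—, —, —, —, 408, 452, —, —, 749, 360, 511]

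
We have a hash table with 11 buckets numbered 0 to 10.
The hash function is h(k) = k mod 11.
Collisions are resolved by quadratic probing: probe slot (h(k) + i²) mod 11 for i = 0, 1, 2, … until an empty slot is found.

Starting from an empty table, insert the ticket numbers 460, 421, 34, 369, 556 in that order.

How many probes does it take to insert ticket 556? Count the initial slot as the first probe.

Insert 460: h=9, slot 9 empty => index 9.
Insert 421: h=3, slot 3 empty => index 3.
Insert 34: h=1, slot 1 empty => index 1.
Insert 369: h=6, slot 6 empty => index 6.
Insert 556: h=6, slot 6 occupied => index 7.
Table: [-, 34, -, 421, -, -, 369, 556, -, 460, -]

2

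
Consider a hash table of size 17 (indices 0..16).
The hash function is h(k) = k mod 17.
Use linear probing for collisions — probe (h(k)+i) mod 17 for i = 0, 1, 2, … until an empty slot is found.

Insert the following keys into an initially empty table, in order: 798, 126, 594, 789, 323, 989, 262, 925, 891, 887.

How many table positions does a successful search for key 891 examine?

798 hashes to 16; slot 16 is free => place at 16.
126 hashes to 7; slot 7 is free => place at 7.
594 hashes to 16; 16 taken => place at 0.
789 hashes to 7; 7 taken => place at 8.
323 hashes to 0; 0 taken => place at 1.
989 hashes to 3; slot 3 is free => place at 3.
262 hashes to 7; 7,8 taken => place at 9.
925 hashes to 7; 7,8,9 taken => place at 10.
891 hashes to 7; 7,8,9,10 taken => place at 11.
887 hashes to 3; 3 taken => place at 4.
Table: [594, 323, -, 989, 887, -, -, 126, 789, 262, 925, 891, -, -, -, -, 798]
Lookup 891: h=7, probe 7,8,9,10,11 → found at 11.

5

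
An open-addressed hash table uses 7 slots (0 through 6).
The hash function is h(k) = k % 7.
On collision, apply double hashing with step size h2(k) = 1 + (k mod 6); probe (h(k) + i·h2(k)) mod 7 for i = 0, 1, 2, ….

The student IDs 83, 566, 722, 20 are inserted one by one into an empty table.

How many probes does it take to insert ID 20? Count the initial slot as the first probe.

83 hashes to 6; slot 6 is free → place at 6.
566 hashes to 6, h2=3; 6 taken → place at 2.
722 hashes to 1; slot 1 is free → place at 1.
20 hashes to 6, h2=3; 6,2 taken → place at 5.
Table: [∅, 722, 566, ∅, ∅, 20, 83]

3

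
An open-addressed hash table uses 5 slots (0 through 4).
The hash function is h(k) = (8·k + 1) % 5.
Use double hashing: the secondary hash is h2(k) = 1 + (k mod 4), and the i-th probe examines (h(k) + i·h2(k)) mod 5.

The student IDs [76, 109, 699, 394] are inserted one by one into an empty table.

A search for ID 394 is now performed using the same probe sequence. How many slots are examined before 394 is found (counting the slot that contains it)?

2

Insert 76: h=4, slot 4 empty => index 4.
Insert 109: h=3, slot 3 empty => index 3.
Insert 699: h=3, h2=4, slot 3 occupied => index 2.
Insert 394: h=3, h2=3, slot 3 occupied => index 1.
Table: [∅, 394, 699, 109, 76]
Lookup 394: h=3, h2=3, probe 3,1 → found at 1.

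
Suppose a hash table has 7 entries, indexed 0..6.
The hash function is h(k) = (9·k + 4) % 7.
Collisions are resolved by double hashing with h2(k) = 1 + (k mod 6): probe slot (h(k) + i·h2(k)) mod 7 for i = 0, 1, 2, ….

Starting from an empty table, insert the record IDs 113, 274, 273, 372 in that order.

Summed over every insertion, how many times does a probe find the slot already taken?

3

113 hashes to 6; slot 6 is free → place at 6.
274 hashes to 6, h2=5; 6 taken → place at 4.
273 hashes to 4, h2=4; 4 taken → place at 1.
372 hashes to 6, h2=1; 6 taken → place at 0.
Table: [372, 273, _, _, 274, _, 113]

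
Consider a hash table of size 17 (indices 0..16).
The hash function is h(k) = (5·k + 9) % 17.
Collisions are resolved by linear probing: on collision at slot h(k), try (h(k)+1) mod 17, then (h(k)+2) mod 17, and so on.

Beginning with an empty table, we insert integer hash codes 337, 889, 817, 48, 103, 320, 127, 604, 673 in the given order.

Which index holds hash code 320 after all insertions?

337: h=11 → slot 11
889: h=0 → slot 0
817: h=14 → slot 14
48: h=11, probe 11,12 → slot 12
103: h=14, probe 14,15 → slot 15
320: h=11, probe 11,12,13 → slot 13
127: h=15, probe 15,16 → slot 16
604: h=3 → slot 3
673: h=8 → slot 8
Table: [889, ., ., 604, ., ., ., ., 673, ., ., 337, 48, 320, 817, 103, 127]

13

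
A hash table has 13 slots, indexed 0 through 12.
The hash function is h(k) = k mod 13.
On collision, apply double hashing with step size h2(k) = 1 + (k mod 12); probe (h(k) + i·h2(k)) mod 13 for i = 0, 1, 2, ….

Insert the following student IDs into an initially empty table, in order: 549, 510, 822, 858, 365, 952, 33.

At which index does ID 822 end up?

549: h=3 → slot 3
510: h=3, h2=7, probe 3,10 → slot 10
822: h=3, h2=7, probe 3,10,4 → slot 4
858: h=0 → slot 0
365: h=1 → slot 1
952: h=3, h2=5, probe 3,8 → slot 8
33: h=7 → slot 7
Table: [858, 365, ∅, 549, 822, ∅, ∅, 33, 952, ∅, 510, ∅, ∅]

4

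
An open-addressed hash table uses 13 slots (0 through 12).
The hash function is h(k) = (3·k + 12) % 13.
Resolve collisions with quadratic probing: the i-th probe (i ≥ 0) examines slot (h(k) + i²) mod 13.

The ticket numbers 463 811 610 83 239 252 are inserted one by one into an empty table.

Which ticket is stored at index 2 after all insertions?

Insert 463: h=10, slot 10 empty -> index 10.
Insert 811: h=1, slot 1 empty -> index 1.
Insert 610: h=9, slot 9 empty -> index 9.
Insert 83: h=1, slot 1 occupied -> index 2.
Insert 239: h=1, slots 1,2 occupied -> index 5.
Insert 252: h=1, slots 1,2,5,10 occupied -> index 4.
Table: [∅, 811, 83, ∅, 252, 239, ∅, ∅, ∅, 610, 463, ∅, ∅]

83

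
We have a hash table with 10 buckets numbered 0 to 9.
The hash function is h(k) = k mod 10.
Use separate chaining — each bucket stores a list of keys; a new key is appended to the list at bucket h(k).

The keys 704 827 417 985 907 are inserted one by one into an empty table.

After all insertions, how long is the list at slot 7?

3

Insert 704: h=4, bucket 4 empty -> new chain.
Insert 827: h=7, bucket 7 empty -> new chain.
Insert 417: h=7, bucket 7 nonempty -> append to chain.
Insert 985: h=5, bucket 5 empty -> new chain.
Insert 907: h=7, bucket 7 nonempty -> append to chain.
Final buckets:
0: -
1: -
2: -
3: -
4: 704
5: 985
6: -
7: 827 -> 417 -> 907
8: -
9: -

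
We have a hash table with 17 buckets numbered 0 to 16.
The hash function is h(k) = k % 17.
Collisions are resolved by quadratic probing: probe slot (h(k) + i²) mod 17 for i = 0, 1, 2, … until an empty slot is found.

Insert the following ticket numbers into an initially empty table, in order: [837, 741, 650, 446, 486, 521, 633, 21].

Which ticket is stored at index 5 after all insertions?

650

837 hashes to 4; slot 4 is free => place at 4.
741 hashes to 10; slot 10 is free => place at 10.
650 hashes to 4; 4 taken => place at 5.
446 hashes to 4; 4,5 taken => place at 8.
486 hashes to 10; 10 taken => place at 11.
521 hashes to 11; 11 taken => place at 12.
633 hashes to 4; 4,5,8 taken => place at 13.
21 hashes to 4; 4,5,8,13 taken => place at 3.
Table: [∅, ∅, ∅, 21, 837, 650, ∅, ∅, 446, ∅, 741, 486, 521, 633, ∅, ∅, ∅]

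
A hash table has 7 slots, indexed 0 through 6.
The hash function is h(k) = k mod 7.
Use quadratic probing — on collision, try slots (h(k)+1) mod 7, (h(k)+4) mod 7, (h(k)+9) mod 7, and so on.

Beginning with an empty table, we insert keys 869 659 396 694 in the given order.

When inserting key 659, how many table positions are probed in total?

869 hashes to 1; slot 1 is free -> place at 1.
659 hashes to 1; 1 taken -> place at 2.
396 hashes to 4; slot 4 is free -> place at 4.
694 hashes to 1; 1,2 taken -> place at 5.
Table: [∅, 869, 659, ∅, 396, 694, ∅]

2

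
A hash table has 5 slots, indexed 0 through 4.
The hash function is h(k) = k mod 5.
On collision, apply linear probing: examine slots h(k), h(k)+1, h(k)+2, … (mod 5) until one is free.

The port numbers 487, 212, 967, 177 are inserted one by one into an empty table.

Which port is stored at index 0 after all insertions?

177

487 hashes to 2; slot 2 is free → place at 2.
212 hashes to 2; 2 taken → place at 3.
967 hashes to 2; 2,3 taken → place at 4.
177 hashes to 2; 2,3,4 taken → place at 0.
Table: [177, ∅, 487, 212, 967]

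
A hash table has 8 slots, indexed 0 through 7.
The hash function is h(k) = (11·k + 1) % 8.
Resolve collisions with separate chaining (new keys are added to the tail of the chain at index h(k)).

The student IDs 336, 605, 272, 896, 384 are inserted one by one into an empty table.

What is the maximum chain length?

4

Insert 336: h=1, bucket 1 empty -> new chain.
Insert 605: h=0, bucket 0 empty -> new chain.
Insert 272: h=1, bucket 1 nonempty -> append to chain.
Insert 896: h=1, bucket 1 nonempty -> append to chain.
Insert 384: h=1, bucket 1 nonempty -> append to chain.
Final buckets:
0: 605
1: 336 -> 272 -> 896 -> 384
2: -
3: -
4: -
5: -
6: -
7: -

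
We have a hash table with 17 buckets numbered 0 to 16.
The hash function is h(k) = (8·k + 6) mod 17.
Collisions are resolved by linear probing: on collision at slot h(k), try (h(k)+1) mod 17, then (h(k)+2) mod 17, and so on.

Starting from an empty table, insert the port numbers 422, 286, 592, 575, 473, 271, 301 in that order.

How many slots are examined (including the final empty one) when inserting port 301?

422: h=16 → slot 16
286: h=16, probe 16,0 → slot 0
592: h=16, probe 16,0,1 → slot 1
575: h=16, probe 16,0,1,2 → slot 2
473: h=16, probe 16,0,1,2,3 → slot 3
271: h=15 → slot 15
301: h=0, probe 0,1,2,3,4 → slot 4
Table: [286, 592, 575, 473, 301, _, _, _, _, _, _, _, _, _, _, 271, 422]

5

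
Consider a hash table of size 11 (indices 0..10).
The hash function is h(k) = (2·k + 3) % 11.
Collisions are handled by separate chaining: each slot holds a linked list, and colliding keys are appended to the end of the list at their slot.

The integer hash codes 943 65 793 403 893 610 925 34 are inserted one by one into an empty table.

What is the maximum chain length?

943 -> bucket 8
65 -> bucket 1
793 -> bucket 5
403 -> bucket 6
893 -> bucket 7
610 -> bucket 2
925 -> bucket 5 (collision)
34 -> bucket 5 (collision)
Final buckets:
0: ∅
1: 65
2: 610
3: ∅
4: ∅
5: 793 -> 925 -> 34
6: 403
7: 893
8: 943
9: ∅
10: ∅

3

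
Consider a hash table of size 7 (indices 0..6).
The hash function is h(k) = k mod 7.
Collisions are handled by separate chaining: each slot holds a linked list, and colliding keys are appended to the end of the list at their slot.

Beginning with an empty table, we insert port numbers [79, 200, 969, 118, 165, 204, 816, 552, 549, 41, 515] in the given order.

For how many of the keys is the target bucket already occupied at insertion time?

79 → bucket 2
200 → bucket 4
969 → bucket 3
118 → bucket 6
165 → bucket 4 (collision)
204 → bucket 1
816 → bucket 4 (collision)
552 → bucket 6 (collision)
549 → bucket 3 (collision)
41 → bucket 6 (collision)
515 → bucket 4 (collision)
Final buckets:
0: -
1: 204
2: 79
3: 969 -> 549
4: 200 -> 165 -> 816 -> 515
5: -
6: 118 -> 552 -> 41

6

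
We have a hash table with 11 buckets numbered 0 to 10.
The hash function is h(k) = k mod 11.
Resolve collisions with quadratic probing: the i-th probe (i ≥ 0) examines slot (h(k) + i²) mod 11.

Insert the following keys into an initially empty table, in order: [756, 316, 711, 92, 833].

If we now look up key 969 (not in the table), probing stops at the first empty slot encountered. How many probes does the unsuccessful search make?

2

756: h=8 -> slot 8
316: h=8, probe 8,9 -> slot 9
711: h=7 -> slot 7
92: h=4 -> slot 4
833: h=8, probe 8,9,1 -> slot 1
Table: [—, 833, —, —, 92, —, —, 711, 756, 316, —]
Lookup 969: h=1, probe 1,2 → slot 2 empty, not found.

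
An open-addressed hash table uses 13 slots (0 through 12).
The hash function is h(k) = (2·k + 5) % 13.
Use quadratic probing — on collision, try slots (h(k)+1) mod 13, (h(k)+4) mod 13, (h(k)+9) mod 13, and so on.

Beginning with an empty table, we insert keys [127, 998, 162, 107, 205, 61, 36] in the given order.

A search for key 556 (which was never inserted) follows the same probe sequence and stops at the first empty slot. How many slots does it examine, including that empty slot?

5

Insert 127: h=12, slot 12 empty → index 12.
Insert 998: h=12, slot 12 occupied → index 0.
Insert 162: h=4, slot 4 empty → index 4.
Insert 107: h=11, slot 11 empty → index 11.
Insert 205: h=12, slots 12,0 occupied → index 3.
Insert 61: h=10, slot 10 empty → index 10.
Insert 36: h=12, slots 12,0,3 occupied → index 8.
Table: [998, ∅, ∅, 205, 162, ∅, ∅, ∅, 36, ∅, 61, 107, 127]
Lookup 556: h=12, probe 12,0,3,8,2 → slot 2 empty, not found.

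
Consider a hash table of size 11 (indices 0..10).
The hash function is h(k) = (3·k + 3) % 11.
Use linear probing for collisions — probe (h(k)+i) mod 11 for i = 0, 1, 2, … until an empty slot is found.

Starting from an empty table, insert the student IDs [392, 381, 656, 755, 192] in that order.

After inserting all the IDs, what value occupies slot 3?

392 hashes to 2; slot 2 is free -> place at 2.
381 hashes to 2; 2 taken -> place at 3.
656 hashes to 2; 2,3 taken -> place at 4.
755 hashes to 2; 2,3,4 taken -> place at 5.
192 hashes to 7; slot 7 is free -> place at 7.
Table: [., ., 392, 381, 656, 755, ., 192, ., ., .]

381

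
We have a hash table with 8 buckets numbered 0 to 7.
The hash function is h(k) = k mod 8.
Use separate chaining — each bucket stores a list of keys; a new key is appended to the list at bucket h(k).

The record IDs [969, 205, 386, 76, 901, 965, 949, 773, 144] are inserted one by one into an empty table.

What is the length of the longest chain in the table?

969 → bucket 1
205 → bucket 5
386 → bucket 2
76 → bucket 4
901 → bucket 5 (collision)
965 → bucket 5 (collision)
949 → bucket 5 (collision)
773 → bucket 5 (collision)
144 → bucket 0
Final buckets:
0: 144
1: 969
2: 386
3: ∅
4: 76
5: 205 -> 901 -> 965 -> 949 -> 773
6: ∅
7: ∅

5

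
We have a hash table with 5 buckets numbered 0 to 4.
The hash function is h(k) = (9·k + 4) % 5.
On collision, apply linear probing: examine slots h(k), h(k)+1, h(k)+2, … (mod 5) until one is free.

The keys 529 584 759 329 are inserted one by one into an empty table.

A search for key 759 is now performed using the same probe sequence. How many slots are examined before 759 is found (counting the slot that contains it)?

Insert 529: h=0, slot 0 empty -> index 0.
Insert 584: h=0, slot 0 occupied -> index 1.
Insert 759: h=0, slots 0,1 occupied -> index 2.
Insert 329: h=0, slots 0,1,2 occupied -> index 3.
Table: [529, 584, 759, 329, -]
Lookup 759: h=0, probe 0,1,2 → found at 2.

3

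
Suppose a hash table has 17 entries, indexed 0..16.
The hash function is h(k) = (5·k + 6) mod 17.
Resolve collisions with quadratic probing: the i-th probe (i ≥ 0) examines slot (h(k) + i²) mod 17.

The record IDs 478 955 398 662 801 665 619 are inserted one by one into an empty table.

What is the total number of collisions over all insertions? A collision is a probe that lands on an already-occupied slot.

478: h=16 -> slot 16
955: h=4 -> slot 4
398: h=7 -> slot 7
662: h=1 -> slot 1
801: h=16, probe 16,0 -> slot 0
665: h=16, probe 16,0,3 -> slot 3
619: h=7, probe 7,8 -> slot 8
Table: [801, 662, —, 665, 955, —, —, 398, 619, —, —, —, —, —, —, —, 478]

4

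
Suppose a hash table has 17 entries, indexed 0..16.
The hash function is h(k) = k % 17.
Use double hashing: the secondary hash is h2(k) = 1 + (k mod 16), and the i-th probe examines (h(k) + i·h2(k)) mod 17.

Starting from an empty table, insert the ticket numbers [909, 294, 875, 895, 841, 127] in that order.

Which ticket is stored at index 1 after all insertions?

909 hashes to 8; slot 8 is free => place at 8.
294 hashes to 5; slot 5 is free => place at 5.
875 hashes to 8, h2=12; 8 taken => place at 3.
895 hashes to 11; slot 11 is free => place at 11.
841 hashes to 8, h2=10; 8 taken => place at 1.
127 hashes to 8, h2=16; 8 taken => place at 7.
Table: [—, 841, —, 875, —, 294, —, 127, 909, —, —, 895, —, —, —, —, —]

841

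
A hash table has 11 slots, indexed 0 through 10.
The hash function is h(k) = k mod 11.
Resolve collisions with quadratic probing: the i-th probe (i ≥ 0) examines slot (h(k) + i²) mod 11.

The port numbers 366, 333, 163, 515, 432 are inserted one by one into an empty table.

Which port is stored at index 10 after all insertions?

515

Insert 366: h=3, slot 3 empty → index 3.
Insert 333: h=3, slot 3 occupied → index 4.
Insert 163: h=9, slot 9 empty → index 9.
Insert 515: h=9, slot 9 occupied → index 10.
Insert 432: h=3, slots 3,4 occupied → index 7.
Table: [∅, ∅, ∅, 366, 333, ∅, ∅, 432, ∅, 163, 515]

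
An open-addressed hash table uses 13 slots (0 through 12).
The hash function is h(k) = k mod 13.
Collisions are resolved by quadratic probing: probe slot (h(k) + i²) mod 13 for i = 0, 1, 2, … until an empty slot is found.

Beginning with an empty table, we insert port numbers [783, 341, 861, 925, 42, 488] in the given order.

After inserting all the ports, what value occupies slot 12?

Insert 783: h=3, slot 3 empty => index 3.
Insert 341: h=3, slot 3 occupied => index 4.
Insert 861: h=3, slots 3,4 occupied => index 7.
Insert 925: h=2, slot 2 empty => index 2.
Insert 42: h=3, slots 3,4,7 occupied => index 12.
Insert 488: h=7, slot 7 occupied => index 8.
Table: [_, _, 925, 783, 341, _, _, 861, 488, _, _, _, 42]

42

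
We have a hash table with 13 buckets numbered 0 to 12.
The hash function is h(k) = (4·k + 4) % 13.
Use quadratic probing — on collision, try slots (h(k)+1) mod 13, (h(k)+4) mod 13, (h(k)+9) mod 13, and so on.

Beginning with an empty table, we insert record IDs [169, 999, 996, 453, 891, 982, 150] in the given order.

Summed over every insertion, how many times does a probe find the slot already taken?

169 hashes to 4; slot 4 is free -> place at 4.
999 hashes to 9; slot 9 is free -> place at 9.
996 hashes to 10; slot 10 is free -> place at 10.
453 hashes to 9; 9,10 taken -> place at 0.
891 hashes to 6; slot 6 is free -> place at 6.
982 hashes to 6; 6 taken -> place at 7.
150 hashes to 6; 6,7,10 taken -> place at 2.
Table: [453, -, 150, -, 169, -, 891, 982, -, 999, 996, -, -]

6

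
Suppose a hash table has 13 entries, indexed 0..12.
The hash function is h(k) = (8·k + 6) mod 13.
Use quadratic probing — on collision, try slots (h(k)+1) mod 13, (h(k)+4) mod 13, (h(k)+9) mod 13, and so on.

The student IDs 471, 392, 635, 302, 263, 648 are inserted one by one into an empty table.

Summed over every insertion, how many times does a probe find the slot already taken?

5

471 hashes to 4; slot 4 is free -> place at 4.
392 hashes to 9; slot 9 is free -> place at 9.
635 hashes to 3; slot 3 is free -> place at 3.
302 hashes to 4; 4 taken -> place at 5.
263 hashes to 4; 4,5 taken -> place at 8.
648 hashes to 3; 3,4 taken -> place at 7.
Table: [-, -, -, 635, 471, 302, -, 648, 263, 392, -, -, -]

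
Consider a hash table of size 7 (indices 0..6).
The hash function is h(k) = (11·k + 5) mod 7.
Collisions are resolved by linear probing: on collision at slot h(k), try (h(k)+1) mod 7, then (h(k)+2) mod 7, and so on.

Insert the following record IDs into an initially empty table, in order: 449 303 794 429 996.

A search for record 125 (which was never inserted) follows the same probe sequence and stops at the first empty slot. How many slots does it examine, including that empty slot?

4

Insert 449: h=2, slot 2 empty => index 2.
Insert 303: h=6, slot 6 empty => index 6.
Insert 794: h=3, slot 3 empty => index 3.
Insert 429: h=6, slot 6 occupied => index 0.
Insert 996: h=6, slots 6,0 occupied => index 1.
Table: [429, 996, 449, 794, -, -, 303]
Lookup 125: h=1, probe 1,2,3,4 → slot 4 empty, not found.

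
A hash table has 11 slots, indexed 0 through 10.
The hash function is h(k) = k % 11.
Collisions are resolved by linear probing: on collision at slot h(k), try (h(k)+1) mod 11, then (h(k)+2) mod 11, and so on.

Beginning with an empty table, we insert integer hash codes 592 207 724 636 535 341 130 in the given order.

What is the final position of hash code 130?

592: h=9 => slot 9
207: h=9, probe 9,10 => slot 10
724: h=9, probe 9,10,0 => slot 0
636: h=9, probe 9,10,0,1 => slot 1
535: h=7 => slot 7
341: h=0, probe 0,1,2 => slot 2
130: h=9, probe 9,10,0,1,2,3 => slot 3
Table: [724, 636, 341, 130, _, _, _, 535, _, 592, 207]

3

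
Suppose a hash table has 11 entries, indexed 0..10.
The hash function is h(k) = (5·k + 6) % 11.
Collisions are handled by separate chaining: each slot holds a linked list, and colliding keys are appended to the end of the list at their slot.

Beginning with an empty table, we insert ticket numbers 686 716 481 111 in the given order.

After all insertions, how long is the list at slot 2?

Insert 686: h=4, bucket 4 empty → new chain.
Insert 716: h=0, bucket 0 empty → new chain.
Insert 481: h=2, bucket 2 empty → new chain.
Insert 111: h=0, bucket 0 nonempty → append to chain.
Final buckets:
0: 716 -> 111
1: _
2: 481
3: _
4: 686
5: _
6: _
7: _
8: _
9: _
10: _

1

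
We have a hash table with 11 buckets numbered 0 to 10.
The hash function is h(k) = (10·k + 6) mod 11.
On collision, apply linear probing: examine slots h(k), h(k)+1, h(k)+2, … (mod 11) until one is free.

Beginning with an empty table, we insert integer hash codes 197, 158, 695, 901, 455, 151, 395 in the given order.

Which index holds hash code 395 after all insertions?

10

197: h=7 → slot 7
158: h=2 → slot 2
695: h=4 → slot 4
901: h=7, probe 7,8 → slot 8
455: h=2, probe 2,3 → slot 3
151: h=9 → slot 9
395: h=7, probe 7,8,9,10 → slot 10
Table: [—, —, 158, 455, 695, —, —, 197, 901, 151, 395]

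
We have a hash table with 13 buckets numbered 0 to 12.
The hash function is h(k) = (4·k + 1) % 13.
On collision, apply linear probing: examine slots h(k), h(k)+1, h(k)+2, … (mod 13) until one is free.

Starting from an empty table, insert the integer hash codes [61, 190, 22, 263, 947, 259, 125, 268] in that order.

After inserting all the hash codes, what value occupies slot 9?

Insert 61: h=11, slot 11 empty → index 11.
Insert 190: h=7, slot 7 empty → index 7.
Insert 22: h=11, slot 11 occupied → index 12.
Insert 263: h=0, slot 0 empty → index 0.
Insert 947: h=6, slot 6 empty → index 6.
Insert 259: h=10, slot 10 empty → index 10.
Insert 125: h=7, slot 7 occupied → index 8.
Insert 268: h=7, slots 7,8 occupied → index 9.
Table: [263, ∅, ∅, ∅, ∅, ∅, 947, 190, 125, 268, 259, 61, 22]

268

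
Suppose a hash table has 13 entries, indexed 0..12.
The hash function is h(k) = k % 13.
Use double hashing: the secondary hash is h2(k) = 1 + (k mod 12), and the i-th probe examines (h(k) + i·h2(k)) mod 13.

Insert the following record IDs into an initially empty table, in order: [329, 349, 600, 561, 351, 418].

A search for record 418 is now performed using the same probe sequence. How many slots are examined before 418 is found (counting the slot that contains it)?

4

Insert 329: h=4, slot 4 empty -> index 4.
Insert 349: h=11, slot 11 empty -> index 11.
Insert 600: h=2, slot 2 empty -> index 2.
Insert 561: h=2, h2=10, slot 2 occupied -> index 12.
Insert 351: h=0, slot 0 empty -> index 0.
Insert 418: h=2, h2=11, slots 2,0,11 occupied -> index 9.
Table: [351, ∅, 600, ∅, 329, ∅, ∅, ∅, ∅, 418, ∅, 349, 561]
Lookup 418: h=2, h2=11, probe 2,0,11,9 → found at 9.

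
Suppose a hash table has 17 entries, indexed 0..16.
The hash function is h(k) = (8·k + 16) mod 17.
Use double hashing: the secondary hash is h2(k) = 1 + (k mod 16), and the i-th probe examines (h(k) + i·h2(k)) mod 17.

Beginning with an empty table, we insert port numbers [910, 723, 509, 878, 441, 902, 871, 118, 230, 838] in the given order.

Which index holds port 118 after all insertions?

15

910 hashes to 3; slot 3 is free => place at 3.
723 hashes to 3, h2=4; 3 taken => place at 7.
509 hashes to 8; slot 8 is free => place at 8.
878 hashes to 2; slot 2 is free => place at 2.
441 hashes to 8, h2=10; 8 taken => place at 1.
902 hashes to 7, h2=7; 7 taken => place at 14.
871 hashes to 14, h2=8; 14 taken => place at 5.
118 hashes to 8, h2=7; 8 taken => place at 15.
230 hashes to 3, h2=7; 3 taken => place at 10.
838 hashes to 5, h2=7; 5 taken => place at 12.
Table: [_, 441, 878, 910, _, 871, _, 723, 509, _, 230, _, 838, _, 902, 118, _]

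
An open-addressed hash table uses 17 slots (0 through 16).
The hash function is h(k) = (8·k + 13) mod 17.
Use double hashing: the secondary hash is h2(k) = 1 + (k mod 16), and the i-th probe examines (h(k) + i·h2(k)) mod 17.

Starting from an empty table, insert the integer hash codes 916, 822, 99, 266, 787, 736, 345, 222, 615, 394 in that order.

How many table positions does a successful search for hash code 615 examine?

2

Insert 916: h=14, slot 14 empty -> index 14.
Insert 822: h=10, slot 10 empty -> index 10.
Insert 99: h=6, slot 6 empty -> index 6.
Insert 266: h=16, slot 16 empty -> index 16.
Insert 787: h=2, slot 2 empty -> index 2.
Insert 736: h=2, h2=1, slot 2 occupied -> index 3.
Insert 345: h=2, h2=10, slot 2 occupied -> index 12.
Insert 222: h=4, slot 4 empty -> index 4.
Insert 615: h=3, h2=8, slot 3 occupied -> index 11.
Insert 394: h=3, h2=11, slots 3,14 occupied -> index 8.
Table: [—, —, 787, 736, 222, —, 99, —, 394, —, 822, 615, 345, —, 916, —, 266]
Lookup 615: h=3, h2=8, probe 3,11 → found at 11.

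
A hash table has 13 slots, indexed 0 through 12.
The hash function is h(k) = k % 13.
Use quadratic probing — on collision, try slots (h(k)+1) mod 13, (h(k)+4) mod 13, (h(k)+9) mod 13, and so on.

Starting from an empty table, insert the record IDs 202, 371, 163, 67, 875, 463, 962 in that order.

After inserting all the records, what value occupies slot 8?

371

Insert 202: h=7, slot 7 empty => index 7.
Insert 371: h=7, slot 7 occupied => index 8.
Insert 163: h=7, slots 7,8 occupied => index 11.
Insert 67: h=2, slot 2 empty => index 2.
Insert 875: h=4, slot 4 empty => index 4.
Insert 463: h=8, slot 8 occupied => index 9.
Insert 962: h=0, slot 0 empty => index 0.
Table: [962, ., 67, ., 875, ., ., 202, 371, 463, ., 163, .]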